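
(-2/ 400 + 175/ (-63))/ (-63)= 5009/ 113400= 0.04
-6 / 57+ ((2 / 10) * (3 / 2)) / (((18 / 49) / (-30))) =-935 / 38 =-24.61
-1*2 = -2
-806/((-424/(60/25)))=1209/265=4.56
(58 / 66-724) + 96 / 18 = -23687 / 33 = -717.79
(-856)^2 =732736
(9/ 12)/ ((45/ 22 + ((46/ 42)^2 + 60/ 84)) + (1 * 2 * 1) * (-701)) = -14553/ 27127582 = -0.00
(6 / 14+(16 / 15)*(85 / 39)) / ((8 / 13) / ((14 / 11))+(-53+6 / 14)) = -451 / 8532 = -0.05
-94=-94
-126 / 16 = -63 / 8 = -7.88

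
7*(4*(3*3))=252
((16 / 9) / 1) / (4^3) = 1 / 36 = 0.03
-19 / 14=-1.36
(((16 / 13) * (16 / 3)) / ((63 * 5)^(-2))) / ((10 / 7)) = 5927040 / 13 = 455926.15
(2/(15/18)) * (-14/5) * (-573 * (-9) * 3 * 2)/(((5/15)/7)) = -109163376/25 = -4366535.04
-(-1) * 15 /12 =5 /4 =1.25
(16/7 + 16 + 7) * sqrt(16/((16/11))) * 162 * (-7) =-28674 * sqrt(11) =-95100.90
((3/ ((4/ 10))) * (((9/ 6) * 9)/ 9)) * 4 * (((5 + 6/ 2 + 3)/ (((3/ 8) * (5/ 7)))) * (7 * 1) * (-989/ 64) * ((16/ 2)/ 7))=-228459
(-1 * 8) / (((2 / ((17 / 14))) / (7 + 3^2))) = -544 / 7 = -77.71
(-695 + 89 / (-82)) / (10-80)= 57079 / 5740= 9.94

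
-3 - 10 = -13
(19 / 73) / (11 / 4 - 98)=-76 / 27813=-0.00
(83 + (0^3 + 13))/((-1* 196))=-24/49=-0.49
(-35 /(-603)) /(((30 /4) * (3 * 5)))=14 /27135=0.00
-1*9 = -9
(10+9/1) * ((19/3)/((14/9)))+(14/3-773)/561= 1790419/23562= 75.99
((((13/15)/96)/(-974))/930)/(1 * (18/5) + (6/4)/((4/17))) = -13/13011198480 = -0.00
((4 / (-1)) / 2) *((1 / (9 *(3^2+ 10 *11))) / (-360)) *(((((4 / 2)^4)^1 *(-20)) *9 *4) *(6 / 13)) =-128 / 4641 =-0.03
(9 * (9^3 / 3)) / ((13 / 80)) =174960 / 13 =13458.46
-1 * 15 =-15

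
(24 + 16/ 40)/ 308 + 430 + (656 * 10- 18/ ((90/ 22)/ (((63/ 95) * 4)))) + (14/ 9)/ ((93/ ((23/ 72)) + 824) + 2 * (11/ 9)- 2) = 14734989710482/ 2111511325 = 6978.41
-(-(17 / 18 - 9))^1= -145 / 18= -8.06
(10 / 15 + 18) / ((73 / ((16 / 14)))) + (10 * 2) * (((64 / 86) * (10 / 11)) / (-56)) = 0.05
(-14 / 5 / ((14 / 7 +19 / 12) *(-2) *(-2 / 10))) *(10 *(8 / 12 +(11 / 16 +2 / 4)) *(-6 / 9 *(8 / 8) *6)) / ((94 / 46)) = 143290 / 2021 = 70.90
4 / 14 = 2 / 7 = 0.29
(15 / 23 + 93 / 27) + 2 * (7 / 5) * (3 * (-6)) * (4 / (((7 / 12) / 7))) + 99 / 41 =-2412.69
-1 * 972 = -972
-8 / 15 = -0.53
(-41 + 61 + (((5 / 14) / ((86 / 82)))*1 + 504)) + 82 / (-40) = 522.29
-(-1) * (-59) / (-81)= 59 / 81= 0.73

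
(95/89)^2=9025/7921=1.14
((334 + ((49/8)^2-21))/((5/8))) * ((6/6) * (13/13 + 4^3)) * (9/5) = 2624661/40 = 65616.52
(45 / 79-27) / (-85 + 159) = -1044 / 2923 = -0.36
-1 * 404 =-404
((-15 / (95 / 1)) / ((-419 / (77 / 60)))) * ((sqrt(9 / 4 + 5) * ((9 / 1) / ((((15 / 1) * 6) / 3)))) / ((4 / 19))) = 231 * sqrt(29) / 670400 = 0.00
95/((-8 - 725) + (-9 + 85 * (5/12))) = -1140/8479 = -0.13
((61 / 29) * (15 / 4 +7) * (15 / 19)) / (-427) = -645 / 15428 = -0.04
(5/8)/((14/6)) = 15/56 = 0.27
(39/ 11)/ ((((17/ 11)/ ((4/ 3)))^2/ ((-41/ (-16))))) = 5863/ 867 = 6.76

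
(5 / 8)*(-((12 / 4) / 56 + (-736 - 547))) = 359225 / 448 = 801.84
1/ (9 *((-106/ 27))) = -0.03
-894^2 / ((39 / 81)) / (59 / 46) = -1294199.62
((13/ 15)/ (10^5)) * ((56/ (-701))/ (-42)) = 13/ 788625000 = 0.00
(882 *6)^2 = 28005264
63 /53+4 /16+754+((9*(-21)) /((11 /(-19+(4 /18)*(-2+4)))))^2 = 2626776901 /25652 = 102400.47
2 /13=0.15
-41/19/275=-41/5225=-0.01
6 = 6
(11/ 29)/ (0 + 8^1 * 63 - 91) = 11/ 11977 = 0.00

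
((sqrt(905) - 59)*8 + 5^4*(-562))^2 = 123708423204 - 5627552*sqrt(905) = 123539128330.87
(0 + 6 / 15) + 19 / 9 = 113 / 45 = 2.51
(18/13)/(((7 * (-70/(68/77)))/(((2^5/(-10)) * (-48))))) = -470016/1226225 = -0.38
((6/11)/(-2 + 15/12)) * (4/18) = -16/99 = -0.16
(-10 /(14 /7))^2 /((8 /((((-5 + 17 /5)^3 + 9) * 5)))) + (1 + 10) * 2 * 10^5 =17600613 /8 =2200076.62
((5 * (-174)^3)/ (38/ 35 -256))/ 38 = 76825350/ 28253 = 2719.19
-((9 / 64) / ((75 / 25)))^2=-9 / 4096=-0.00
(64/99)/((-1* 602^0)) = -64/99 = -0.65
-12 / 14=-6 / 7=-0.86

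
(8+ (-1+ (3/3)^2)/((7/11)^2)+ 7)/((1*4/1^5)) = 15/4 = 3.75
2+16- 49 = -31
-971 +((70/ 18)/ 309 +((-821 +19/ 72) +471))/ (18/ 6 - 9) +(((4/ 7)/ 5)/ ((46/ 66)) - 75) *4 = -130245010531/ 107457840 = -1212.06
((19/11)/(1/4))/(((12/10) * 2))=95/33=2.88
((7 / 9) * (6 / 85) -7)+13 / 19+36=144086 / 4845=29.74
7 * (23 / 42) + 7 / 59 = 1399 / 354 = 3.95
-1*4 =-4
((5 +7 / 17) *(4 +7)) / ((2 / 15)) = 446.47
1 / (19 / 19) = 1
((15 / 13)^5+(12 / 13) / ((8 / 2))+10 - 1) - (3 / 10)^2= 415327863 / 37129300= 11.19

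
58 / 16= 29 / 8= 3.62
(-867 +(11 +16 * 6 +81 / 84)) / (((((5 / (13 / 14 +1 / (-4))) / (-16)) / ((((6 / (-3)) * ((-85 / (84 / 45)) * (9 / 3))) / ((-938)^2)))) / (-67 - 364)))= -220.59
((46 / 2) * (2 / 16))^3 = 12167 / 512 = 23.76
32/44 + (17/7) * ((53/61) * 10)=102526/4697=21.83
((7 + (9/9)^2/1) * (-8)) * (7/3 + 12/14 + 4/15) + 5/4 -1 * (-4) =-30241/140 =-216.01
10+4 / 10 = 52 / 5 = 10.40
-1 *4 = -4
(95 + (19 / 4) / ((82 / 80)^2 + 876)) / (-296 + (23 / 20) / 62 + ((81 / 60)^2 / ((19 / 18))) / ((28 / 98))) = -10470008634000 / 31952471215511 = -0.33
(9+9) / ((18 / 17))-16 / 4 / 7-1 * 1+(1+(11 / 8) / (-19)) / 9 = 49577 / 3192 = 15.53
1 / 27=0.04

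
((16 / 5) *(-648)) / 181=-10368 / 905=-11.46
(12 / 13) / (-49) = -12 / 637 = -0.02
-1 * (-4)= 4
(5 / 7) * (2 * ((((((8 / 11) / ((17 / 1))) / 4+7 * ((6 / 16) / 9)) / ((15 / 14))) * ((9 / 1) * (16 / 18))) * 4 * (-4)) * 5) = -434240 / 1683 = -258.02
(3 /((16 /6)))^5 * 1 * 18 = 531441 /16384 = 32.44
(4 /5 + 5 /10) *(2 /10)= 13 /50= 0.26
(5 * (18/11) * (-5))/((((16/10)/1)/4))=-102.27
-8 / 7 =-1.14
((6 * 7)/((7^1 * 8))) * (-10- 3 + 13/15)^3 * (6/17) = -3014284/6375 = -472.83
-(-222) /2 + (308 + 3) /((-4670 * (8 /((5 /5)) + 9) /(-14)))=4408322 /39695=111.05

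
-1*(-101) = 101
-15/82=-0.18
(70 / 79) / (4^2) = 35 / 632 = 0.06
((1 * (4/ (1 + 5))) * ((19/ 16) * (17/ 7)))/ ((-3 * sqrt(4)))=-323/ 1008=-0.32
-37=-37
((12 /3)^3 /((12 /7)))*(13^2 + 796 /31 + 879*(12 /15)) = 15587152 /465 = 33520.76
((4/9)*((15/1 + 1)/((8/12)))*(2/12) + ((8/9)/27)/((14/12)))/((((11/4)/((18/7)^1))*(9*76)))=2048/829521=0.00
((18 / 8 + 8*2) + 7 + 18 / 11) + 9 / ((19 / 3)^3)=26.92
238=238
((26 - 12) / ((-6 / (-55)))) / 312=0.41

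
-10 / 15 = -2 / 3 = -0.67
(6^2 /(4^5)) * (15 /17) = 135 /4352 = 0.03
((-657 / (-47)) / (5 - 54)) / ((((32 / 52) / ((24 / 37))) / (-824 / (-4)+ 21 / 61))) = -322516701 / 5197871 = -62.05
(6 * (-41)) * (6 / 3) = -492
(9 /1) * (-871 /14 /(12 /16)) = -5226 /7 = -746.57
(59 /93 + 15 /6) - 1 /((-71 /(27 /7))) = 294773 /92442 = 3.19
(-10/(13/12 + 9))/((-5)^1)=24/121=0.20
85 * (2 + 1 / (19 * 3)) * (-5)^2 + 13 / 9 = 4288.73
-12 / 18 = -2 / 3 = -0.67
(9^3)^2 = 531441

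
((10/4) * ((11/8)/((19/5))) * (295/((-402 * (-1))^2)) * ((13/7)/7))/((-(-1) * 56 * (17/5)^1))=5273125/2291705031168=0.00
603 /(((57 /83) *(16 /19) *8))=16683 /128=130.34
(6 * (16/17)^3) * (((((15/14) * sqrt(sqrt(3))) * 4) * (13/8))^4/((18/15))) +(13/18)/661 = 4128798306049469/140350152474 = 29417.84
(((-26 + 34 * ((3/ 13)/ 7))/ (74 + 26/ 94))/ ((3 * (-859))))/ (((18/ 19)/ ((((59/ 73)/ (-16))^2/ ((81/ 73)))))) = 879714839/ 2788277679061056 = 0.00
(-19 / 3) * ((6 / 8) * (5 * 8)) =-190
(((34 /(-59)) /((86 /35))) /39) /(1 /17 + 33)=-10115 /55605966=-0.00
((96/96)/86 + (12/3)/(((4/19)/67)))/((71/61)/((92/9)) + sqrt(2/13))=-2551894400718/2480279345 + 1723995591288 * sqrt(26)/2480279345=2515.36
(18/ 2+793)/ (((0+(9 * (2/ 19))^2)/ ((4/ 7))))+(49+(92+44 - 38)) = 372871/ 567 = 657.62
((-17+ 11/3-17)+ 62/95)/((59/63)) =-177639/5605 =-31.69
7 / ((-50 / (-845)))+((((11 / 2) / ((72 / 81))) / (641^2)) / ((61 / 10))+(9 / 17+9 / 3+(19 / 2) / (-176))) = 91320268523361 / 749907130720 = 121.78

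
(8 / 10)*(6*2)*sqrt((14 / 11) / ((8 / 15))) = 24*sqrt(1155) / 55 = 14.83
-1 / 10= -0.10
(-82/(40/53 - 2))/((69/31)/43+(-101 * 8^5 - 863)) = -2896609/145622546982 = -0.00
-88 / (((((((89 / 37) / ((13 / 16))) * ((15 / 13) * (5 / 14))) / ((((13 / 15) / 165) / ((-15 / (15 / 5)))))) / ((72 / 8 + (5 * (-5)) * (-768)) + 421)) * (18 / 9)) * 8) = 1116992149 / 12015000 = 92.97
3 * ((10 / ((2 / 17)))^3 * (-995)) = -1833163125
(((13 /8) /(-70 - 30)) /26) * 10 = -1 /160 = -0.01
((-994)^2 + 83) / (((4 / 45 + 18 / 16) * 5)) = 71144568 / 437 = 162802.22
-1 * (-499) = 499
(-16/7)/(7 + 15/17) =-136/469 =-0.29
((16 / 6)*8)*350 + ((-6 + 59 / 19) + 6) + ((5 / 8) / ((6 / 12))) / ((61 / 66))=51954199 / 6954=7471.12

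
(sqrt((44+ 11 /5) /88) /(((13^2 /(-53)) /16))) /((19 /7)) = -1484 * sqrt(210) /16055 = -1.34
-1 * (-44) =44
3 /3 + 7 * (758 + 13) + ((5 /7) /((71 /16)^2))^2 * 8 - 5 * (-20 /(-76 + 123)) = 316032834324814 /58523101343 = 5400.14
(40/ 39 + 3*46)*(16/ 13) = 86752/ 507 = 171.11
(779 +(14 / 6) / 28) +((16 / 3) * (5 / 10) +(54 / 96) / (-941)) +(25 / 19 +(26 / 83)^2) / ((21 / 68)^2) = 692284302952825 / 869076449136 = 796.57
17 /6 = 2.83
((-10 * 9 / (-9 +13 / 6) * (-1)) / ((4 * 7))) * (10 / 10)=-135 / 287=-0.47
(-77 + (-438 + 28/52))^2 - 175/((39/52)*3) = 402445796/1521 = 264592.90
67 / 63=1.06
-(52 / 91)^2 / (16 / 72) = -72 / 49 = -1.47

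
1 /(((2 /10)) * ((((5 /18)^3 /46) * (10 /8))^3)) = 1235679992784617472 /48828125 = 25306726252.23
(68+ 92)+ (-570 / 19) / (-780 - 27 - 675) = 39525 / 247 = 160.02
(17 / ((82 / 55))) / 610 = 187 / 10004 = 0.02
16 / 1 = 16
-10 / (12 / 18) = -15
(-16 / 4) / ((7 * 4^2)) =-1 / 28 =-0.04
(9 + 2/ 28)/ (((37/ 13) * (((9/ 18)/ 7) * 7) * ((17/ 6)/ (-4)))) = -39624/ 4403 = -9.00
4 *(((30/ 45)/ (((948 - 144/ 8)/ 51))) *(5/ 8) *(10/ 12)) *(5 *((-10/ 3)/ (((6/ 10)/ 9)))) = -10625/ 558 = -19.04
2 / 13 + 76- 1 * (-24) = 1302 / 13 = 100.15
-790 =-790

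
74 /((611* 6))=37 /1833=0.02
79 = 79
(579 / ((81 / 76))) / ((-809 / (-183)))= 122.89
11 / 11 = 1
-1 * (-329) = 329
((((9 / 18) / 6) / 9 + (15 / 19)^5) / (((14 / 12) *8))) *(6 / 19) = 84488599 / 7903708008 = 0.01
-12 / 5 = -2.40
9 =9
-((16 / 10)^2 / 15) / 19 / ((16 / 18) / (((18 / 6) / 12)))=-6 / 2375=-0.00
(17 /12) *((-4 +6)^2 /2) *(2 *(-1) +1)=-17 /6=-2.83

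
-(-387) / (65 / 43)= 16641 / 65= 256.02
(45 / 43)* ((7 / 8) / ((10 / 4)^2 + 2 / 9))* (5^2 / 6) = 23625 / 40076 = 0.59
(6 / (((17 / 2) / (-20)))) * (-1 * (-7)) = -98.82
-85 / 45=-17 / 9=-1.89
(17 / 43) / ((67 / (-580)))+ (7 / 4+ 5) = 38347 / 11524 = 3.33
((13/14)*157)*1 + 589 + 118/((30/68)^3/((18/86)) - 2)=577832413/874762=660.56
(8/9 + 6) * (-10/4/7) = -155/63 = -2.46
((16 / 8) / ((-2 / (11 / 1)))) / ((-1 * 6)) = 11 / 6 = 1.83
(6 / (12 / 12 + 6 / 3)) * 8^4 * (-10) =-81920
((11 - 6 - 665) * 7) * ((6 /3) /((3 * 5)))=-616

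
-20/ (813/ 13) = -260/ 813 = -0.32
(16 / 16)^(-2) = 1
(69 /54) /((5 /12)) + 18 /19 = 1144 /285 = 4.01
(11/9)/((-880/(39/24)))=-0.00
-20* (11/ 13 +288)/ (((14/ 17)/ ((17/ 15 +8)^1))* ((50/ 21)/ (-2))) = 3498158/ 65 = 53817.82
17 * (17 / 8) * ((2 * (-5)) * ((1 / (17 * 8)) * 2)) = -85 / 16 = -5.31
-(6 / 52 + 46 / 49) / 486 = -1343 / 619164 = -0.00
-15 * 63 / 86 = -10.99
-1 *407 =-407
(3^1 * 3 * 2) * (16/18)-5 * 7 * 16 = -544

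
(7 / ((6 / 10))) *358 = 12530 / 3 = 4176.67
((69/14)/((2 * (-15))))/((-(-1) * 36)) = -23/5040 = -0.00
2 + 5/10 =5/2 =2.50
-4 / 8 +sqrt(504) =-1 / 2 +6 * sqrt(14) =21.95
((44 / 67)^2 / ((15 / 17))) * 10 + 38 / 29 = 2420642 / 390543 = 6.20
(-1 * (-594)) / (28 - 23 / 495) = 294030 / 13837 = 21.25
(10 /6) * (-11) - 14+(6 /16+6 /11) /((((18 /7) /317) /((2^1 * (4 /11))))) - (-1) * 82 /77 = 260485 /5082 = 51.26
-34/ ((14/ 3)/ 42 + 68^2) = -306/ 41617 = -0.01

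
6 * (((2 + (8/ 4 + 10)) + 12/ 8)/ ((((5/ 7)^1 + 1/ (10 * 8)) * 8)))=6510/ 407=16.00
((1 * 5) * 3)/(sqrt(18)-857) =-12855/734431-45 * sqrt(2)/734431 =-0.02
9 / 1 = 9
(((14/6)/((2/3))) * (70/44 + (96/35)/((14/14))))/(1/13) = 43381/220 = 197.19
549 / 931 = 0.59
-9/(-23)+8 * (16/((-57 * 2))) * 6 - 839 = -369416/437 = -845.35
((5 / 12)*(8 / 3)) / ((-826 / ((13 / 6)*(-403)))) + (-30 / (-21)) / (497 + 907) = 2705 / 2301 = 1.18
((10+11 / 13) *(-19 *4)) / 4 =-2679 / 13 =-206.08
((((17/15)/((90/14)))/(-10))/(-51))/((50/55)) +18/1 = 18.00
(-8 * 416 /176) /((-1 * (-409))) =-208 /4499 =-0.05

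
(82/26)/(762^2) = 41/7548372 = 0.00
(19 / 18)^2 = 361 / 324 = 1.11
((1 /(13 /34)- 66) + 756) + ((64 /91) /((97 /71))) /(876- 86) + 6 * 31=235649214 /268205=878.62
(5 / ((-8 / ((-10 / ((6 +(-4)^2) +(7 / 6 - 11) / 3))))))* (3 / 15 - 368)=-82755 / 674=-122.78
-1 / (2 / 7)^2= -49 / 4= -12.25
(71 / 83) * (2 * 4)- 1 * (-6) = 1066 / 83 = 12.84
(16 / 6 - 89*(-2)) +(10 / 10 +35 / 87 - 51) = 131.07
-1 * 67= -67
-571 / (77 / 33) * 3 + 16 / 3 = -15305 / 21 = -728.81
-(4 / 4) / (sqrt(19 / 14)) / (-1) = sqrt(266) / 19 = 0.86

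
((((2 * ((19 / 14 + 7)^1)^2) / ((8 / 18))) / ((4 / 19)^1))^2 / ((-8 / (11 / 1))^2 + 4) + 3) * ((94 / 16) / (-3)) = -10387242934539013 / 10778607616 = -963690.61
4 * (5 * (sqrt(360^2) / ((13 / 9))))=64800 / 13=4984.62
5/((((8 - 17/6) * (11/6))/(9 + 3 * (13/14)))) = 1350/217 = 6.22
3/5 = 0.60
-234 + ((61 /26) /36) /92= -20150147 /86112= -234.00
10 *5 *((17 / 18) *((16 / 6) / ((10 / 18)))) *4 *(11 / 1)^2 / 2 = 164560 / 3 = 54853.33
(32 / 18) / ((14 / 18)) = 16 / 7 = 2.29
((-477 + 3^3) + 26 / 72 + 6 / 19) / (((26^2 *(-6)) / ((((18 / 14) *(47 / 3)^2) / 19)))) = 678907433 / 368982432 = 1.84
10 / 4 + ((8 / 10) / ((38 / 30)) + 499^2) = 9462157 / 38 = 249004.13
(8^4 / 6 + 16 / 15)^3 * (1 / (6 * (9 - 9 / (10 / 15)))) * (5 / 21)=-2818689.29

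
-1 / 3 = -0.33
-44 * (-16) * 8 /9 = 5632 /9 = 625.78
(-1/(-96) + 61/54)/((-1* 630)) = -197/108864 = -0.00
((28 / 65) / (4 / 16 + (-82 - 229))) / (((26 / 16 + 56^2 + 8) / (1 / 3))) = -128 / 871374075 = -0.00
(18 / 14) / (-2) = -9 / 14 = -0.64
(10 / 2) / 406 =5 / 406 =0.01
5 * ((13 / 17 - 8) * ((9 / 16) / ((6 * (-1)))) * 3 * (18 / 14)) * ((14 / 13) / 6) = 16605 / 7072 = 2.35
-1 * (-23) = 23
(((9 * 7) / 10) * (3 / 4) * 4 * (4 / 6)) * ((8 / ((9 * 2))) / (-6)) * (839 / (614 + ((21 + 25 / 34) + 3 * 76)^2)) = -13578376 / 1092102975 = -0.01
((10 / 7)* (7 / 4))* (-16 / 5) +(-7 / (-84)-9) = -16.92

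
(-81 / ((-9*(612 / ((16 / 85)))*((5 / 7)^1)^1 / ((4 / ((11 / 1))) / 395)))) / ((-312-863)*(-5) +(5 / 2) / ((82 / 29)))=18368 / 30251346118125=0.00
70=70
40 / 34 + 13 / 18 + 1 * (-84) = -82.10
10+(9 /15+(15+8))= 168 /5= 33.60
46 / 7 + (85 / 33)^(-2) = 339973 / 50575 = 6.72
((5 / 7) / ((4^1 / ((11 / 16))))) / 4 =55 / 1792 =0.03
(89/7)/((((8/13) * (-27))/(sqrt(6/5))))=-1157 * sqrt(30)/7560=-0.84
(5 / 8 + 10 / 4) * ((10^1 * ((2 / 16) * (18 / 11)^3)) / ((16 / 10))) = 455625 / 42592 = 10.70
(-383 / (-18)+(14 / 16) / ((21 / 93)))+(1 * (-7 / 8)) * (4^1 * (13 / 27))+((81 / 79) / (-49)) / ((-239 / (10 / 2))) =4689769141 / 199836504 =23.47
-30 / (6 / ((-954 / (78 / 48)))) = 2935.38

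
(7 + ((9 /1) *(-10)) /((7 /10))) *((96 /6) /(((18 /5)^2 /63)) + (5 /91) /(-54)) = -325247945 /34398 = -9455.43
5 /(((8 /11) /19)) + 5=1085 /8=135.62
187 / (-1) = -187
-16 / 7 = -2.29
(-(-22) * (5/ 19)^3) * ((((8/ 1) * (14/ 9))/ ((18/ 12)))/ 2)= 308000/ 185193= 1.66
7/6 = 1.17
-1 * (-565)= 565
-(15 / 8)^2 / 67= -225 / 4288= -0.05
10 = 10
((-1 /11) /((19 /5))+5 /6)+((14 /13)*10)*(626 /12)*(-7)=-21365155 /5434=-3931.75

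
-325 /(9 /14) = -4550 /9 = -505.56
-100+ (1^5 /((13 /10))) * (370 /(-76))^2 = -767475 /9386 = -81.77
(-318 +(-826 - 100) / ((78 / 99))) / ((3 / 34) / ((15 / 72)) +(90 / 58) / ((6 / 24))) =-5317005 / 23608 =-225.22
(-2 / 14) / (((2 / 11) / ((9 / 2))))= -99 / 28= -3.54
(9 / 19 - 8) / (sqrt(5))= -143 * sqrt(5) / 95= -3.37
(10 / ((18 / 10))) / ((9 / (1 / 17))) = 50 / 1377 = 0.04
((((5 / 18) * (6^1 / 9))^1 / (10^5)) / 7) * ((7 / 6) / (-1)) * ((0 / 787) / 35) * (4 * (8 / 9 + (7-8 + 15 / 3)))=0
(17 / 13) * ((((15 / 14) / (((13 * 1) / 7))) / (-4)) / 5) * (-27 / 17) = 81 / 1352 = 0.06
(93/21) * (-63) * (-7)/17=1953/17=114.88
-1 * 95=-95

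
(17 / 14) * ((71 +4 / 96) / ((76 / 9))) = 86955 / 8512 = 10.22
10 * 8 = 80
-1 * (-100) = 100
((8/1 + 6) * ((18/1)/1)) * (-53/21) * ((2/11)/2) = -636/11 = -57.82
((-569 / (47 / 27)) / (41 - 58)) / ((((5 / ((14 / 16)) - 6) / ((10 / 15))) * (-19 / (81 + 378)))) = 967869 / 893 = 1083.84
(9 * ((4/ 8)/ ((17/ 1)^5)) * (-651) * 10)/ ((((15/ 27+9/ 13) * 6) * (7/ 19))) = -3101085/ 414598244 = -0.01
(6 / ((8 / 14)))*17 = 178.50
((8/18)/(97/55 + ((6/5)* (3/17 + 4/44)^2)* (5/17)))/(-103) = -11889460/4929017517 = -0.00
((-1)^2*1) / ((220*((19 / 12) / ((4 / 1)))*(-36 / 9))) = -3 / 1045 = -0.00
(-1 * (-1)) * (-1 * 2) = -2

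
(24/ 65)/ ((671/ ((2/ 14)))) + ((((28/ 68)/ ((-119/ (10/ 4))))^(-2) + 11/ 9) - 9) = 183488672446/ 13738725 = 13355.58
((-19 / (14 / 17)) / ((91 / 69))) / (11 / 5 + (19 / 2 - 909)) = 37145 / 1905267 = 0.02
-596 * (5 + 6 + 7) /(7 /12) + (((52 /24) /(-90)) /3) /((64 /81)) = -164782171 /8960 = -18390.87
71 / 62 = 1.15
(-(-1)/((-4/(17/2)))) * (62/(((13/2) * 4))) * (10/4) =-2635/208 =-12.67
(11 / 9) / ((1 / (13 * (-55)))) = -7865 / 9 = -873.89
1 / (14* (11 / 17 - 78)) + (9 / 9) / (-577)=-28219 / 10622570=-0.00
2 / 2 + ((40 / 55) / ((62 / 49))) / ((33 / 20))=15173 / 11253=1.35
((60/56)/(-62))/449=-15/389732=-0.00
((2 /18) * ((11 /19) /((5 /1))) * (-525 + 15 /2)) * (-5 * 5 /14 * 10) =31625 /266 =118.89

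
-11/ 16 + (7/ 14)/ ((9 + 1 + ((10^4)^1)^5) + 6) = -137500000000000000021/ 200000000000000000032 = -0.69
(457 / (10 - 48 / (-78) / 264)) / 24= 65351 / 34328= 1.90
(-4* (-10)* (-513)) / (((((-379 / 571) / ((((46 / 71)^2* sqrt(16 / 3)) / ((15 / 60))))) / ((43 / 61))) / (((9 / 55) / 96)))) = 144.04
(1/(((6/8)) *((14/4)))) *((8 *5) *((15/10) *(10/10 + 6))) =160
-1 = -1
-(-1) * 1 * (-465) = -465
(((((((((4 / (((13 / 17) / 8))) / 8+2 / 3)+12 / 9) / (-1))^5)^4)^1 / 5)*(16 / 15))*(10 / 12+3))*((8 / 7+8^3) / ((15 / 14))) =3834786754770695999966232406425359683426451456 / 64141752740222698105953375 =59786123561384015641.83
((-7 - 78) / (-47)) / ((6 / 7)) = 595 / 282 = 2.11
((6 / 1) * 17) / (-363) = -34 / 121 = -0.28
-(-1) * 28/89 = 28/89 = 0.31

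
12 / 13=0.92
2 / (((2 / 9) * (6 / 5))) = 15 / 2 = 7.50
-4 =-4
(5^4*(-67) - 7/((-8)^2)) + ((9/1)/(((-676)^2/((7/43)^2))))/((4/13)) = -41875.11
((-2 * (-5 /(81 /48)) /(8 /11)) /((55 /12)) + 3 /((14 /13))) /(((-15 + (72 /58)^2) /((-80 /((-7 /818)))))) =-15822574000 /4991679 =-3169.79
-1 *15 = -15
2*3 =6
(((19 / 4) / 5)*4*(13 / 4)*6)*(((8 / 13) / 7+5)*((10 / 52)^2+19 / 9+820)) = 44002145353 / 141960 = 309961.58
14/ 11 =1.27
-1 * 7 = -7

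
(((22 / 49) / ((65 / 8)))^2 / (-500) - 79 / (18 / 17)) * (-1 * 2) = 1702961911267 / 11412253125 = 149.22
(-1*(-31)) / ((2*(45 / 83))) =2573 / 90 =28.59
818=818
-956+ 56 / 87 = -955.36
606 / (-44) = -303 / 22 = -13.77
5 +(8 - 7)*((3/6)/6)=61/12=5.08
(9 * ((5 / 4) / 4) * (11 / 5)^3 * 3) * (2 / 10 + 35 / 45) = 43923 / 500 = 87.85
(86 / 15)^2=7396 / 225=32.87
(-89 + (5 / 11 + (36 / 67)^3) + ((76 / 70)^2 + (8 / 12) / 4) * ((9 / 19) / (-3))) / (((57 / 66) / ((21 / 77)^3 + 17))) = -309121321330672758 / 177029545425425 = -1746.16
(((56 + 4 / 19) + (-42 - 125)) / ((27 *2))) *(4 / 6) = -2105 / 1539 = -1.37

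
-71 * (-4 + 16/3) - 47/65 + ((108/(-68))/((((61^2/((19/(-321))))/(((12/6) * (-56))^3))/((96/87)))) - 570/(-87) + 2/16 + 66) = -18947798141923/306206894760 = -61.88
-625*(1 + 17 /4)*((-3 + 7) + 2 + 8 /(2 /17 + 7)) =-5656875 /242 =-23375.52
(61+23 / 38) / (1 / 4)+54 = 5708 / 19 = 300.42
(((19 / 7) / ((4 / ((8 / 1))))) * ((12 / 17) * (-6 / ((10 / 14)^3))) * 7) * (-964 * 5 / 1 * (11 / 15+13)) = 62120252544 / 2125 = 29233060.02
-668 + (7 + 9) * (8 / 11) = -7220 / 11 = -656.36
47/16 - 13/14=225/112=2.01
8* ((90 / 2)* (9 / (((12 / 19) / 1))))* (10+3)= 66690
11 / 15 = 0.73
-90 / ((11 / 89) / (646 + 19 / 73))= -377887770 / 803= -470594.98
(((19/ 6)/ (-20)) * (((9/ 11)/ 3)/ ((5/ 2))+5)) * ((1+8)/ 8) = -16017/ 17600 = -0.91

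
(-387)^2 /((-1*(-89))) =149769 /89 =1682.80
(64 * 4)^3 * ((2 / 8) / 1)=4194304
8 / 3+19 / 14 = 169 / 42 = 4.02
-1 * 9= -9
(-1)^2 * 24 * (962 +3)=23160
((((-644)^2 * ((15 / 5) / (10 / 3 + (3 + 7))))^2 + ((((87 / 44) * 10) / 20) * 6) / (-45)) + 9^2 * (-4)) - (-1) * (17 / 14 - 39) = 67050066479107 / 7700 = 8707800841.44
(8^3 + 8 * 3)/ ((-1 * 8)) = -67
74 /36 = 37 /18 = 2.06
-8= -8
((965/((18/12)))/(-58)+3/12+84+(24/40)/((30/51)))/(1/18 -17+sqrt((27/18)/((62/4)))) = -3661064877/836012870 -17424423 * sqrt(93)/2090032175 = -4.46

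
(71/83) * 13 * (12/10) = 5538/415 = 13.34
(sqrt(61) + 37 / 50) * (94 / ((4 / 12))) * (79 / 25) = 7619.30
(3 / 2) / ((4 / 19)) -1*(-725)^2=-4204943 / 8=-525617.88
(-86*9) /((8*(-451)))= 387 /1804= 0.21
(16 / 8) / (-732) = -1 / 366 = -0.00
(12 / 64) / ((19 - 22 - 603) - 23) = -3 / 10064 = -0.00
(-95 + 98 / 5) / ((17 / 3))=-1131 / 85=-13.31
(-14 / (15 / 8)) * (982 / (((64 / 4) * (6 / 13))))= -44681 / 45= -992.91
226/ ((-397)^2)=226/ 157609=0.00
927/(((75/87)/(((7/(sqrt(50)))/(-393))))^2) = 4244527/536281250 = 0.01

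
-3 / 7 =-0.43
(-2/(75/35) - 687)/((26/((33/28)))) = -113509/3640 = -31.18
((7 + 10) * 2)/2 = 17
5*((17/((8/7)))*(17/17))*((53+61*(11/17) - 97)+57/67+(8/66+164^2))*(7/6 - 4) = -300714855805/53064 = -5667022.01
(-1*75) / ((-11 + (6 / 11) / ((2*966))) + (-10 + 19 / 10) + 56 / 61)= 40511625 / 9820928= 4.13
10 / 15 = 2 / 3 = 0.67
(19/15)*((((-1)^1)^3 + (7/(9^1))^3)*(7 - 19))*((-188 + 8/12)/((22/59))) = -486361544/120285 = -4043.41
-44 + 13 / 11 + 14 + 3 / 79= -25010 / 869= -28.78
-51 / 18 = -17 / 6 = -2.83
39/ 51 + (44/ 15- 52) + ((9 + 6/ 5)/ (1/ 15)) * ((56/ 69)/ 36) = -87687/ 1955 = -44.85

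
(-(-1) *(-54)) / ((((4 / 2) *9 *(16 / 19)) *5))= -57 / 80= -0.71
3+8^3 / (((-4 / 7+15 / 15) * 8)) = 457 / 3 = 152.33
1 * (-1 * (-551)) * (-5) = -2755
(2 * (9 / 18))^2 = 1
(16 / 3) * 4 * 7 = 448 / 3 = 149.33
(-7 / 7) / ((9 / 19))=-19 / 9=-2.11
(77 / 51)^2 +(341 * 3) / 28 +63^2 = 291881167 / 72828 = 4007.82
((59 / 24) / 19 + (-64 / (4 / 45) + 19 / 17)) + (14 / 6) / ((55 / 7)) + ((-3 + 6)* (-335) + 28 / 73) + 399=-41210801227 / 31124280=-1324.07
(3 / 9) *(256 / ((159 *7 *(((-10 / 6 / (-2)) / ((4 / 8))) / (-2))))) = -512 / 5565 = -0.09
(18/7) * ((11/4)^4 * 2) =131769/448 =294.13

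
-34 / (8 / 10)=-85 / 2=-42.50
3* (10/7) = 30/7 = 4.29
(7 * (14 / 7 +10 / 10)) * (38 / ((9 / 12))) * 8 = 8512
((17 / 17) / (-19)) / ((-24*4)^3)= 1 / 16809984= 0.00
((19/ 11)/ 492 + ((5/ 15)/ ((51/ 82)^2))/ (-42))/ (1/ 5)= -0.09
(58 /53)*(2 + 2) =4.38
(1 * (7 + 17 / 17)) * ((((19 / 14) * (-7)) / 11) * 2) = -152 / 11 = -13.82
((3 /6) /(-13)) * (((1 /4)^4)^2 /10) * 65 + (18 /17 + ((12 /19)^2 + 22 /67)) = 192517093845 /107788107776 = 1.79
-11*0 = 0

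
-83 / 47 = -1.77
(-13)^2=169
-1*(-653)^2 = -426409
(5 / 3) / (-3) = -0.56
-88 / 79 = -1.11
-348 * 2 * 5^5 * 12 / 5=-5220000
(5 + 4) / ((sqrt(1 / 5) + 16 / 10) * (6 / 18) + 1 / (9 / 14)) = 38070 / 8791 - 1215 * sqrt(5) / 8791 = 4.02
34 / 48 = 17 / 24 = 0.71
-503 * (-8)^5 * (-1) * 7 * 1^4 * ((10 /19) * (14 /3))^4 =-4198833756.50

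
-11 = -11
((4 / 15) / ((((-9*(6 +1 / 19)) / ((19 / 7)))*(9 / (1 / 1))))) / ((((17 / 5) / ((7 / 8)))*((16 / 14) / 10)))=-2527 / 760104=-0.00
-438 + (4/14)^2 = -21458/49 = -437.92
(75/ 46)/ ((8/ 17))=1275/ 368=3.46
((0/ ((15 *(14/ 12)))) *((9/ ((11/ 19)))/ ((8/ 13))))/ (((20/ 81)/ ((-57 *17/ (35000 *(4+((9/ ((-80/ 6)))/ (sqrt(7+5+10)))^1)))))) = 0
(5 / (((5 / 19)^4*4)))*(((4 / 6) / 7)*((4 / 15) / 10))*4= 521284 / 196875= 2.65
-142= -142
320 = 320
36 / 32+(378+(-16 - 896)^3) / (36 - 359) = 6068404107 / 2584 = 2348453.60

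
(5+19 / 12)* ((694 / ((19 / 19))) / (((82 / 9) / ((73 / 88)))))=6003447 / 14432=415.98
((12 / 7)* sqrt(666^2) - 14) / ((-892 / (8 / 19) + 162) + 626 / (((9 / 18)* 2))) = -15788 / 18627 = -0.85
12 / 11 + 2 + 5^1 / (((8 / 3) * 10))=577 / 176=3.28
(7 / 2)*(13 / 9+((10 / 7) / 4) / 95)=3467 / 684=5.07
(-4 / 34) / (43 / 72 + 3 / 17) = -144 / 947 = -0.15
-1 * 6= -6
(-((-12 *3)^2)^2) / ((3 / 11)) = -6158592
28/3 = 9.33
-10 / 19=-0.53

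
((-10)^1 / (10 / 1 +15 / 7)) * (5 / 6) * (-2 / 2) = 35 / 51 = 0.69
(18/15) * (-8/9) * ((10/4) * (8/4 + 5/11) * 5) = -360/11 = -32.73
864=864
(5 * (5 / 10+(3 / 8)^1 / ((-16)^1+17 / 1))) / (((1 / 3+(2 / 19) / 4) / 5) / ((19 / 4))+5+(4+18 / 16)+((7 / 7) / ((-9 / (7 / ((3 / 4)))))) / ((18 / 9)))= 243675 / 535897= 0.45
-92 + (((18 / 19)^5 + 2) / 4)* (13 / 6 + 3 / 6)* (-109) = -292.79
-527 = -527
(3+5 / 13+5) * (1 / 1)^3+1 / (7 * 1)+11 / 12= 10313 / 1092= 9.44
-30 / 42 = -5 / 7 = -0.71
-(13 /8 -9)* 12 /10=177 /20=8.85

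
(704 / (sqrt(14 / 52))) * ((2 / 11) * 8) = 1024 * sqrt(182) / 7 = 1973.50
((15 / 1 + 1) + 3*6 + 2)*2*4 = 288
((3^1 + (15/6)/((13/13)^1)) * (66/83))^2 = 131769/6889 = 19.13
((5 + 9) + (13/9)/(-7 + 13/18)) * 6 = 9336/113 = 82.62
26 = 26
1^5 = 1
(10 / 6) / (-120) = -1 / 72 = -0.01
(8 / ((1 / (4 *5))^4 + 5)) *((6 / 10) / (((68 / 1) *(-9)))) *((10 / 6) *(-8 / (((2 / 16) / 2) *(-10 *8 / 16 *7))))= -8192000 / 856801071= -0.01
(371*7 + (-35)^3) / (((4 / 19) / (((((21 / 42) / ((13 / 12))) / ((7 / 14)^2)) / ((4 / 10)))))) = -11479230 / 13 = -883017.69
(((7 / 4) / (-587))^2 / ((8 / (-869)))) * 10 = -212905 / 22052416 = -0.01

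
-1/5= -0.20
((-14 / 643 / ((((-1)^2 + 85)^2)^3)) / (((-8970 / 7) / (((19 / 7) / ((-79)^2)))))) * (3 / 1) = 133 / 2427152451691536612160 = 0.00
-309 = -309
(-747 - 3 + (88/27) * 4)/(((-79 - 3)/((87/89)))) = 288521/32841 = 8.79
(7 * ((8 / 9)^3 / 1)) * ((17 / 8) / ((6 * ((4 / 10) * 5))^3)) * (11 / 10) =1309 / 196830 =0.01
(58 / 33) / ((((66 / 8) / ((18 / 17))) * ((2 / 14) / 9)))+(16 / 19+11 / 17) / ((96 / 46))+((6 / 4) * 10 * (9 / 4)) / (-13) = 300662231 / 24387792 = 12.33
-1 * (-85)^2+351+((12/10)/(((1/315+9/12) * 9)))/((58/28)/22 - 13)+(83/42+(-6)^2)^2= -5431.82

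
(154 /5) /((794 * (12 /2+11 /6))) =462 /93295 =0.00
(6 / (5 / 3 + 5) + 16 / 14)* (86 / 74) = 6149 / 2590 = 2.37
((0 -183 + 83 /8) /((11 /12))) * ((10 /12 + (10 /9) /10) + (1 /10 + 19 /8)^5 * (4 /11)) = -11045828627461 /1689600000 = -6537.54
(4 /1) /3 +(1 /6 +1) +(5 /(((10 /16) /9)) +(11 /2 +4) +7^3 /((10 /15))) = 1197 /2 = 598.50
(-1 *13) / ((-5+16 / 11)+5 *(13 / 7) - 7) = 1001 / 97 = 10.32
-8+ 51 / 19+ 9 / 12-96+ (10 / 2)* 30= 49.43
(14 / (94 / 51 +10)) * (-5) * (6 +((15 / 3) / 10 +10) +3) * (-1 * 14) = 487305 / 302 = 1613.59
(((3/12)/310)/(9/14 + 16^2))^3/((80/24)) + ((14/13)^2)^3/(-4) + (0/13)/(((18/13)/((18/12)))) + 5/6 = 709697030044510446431039383/1600766874608504961979920000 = 0.44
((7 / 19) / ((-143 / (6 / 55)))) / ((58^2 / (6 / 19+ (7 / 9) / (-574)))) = -30863 / 1174808357580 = -0.00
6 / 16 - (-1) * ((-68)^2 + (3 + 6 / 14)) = 259157 / 56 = 4627.80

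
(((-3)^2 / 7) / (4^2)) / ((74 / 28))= 0.03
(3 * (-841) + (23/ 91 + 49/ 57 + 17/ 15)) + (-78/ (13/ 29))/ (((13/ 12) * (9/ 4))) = -67227122/ 25935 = -2592.14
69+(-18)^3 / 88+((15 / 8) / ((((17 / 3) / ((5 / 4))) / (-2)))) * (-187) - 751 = -104471 / 176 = -593.59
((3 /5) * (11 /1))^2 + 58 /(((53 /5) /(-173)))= -1196533 /1325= -903.04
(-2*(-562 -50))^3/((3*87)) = 203751936/29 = 7025928.83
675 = 675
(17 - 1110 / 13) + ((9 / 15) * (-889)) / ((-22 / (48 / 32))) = -32.02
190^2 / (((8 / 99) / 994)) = 444057075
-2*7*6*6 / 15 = -168 / 5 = -33.60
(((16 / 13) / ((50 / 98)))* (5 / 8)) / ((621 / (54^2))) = 10584 / 1495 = 7.08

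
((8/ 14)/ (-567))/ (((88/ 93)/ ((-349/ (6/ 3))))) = 10819/ 58212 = 0.19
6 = 6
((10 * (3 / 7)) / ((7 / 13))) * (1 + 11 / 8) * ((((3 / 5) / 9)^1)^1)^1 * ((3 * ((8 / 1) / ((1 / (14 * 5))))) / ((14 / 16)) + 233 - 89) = 2601.06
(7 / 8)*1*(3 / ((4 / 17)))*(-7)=-78.09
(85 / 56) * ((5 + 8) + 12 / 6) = 1275 / 56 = 22.77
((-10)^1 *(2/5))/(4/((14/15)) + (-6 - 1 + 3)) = -14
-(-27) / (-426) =-9 / 142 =-0.06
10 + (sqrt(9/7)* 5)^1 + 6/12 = 15* sqrt(7)/7 + 21/2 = 16.17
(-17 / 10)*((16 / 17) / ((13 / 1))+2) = -229 / 65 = -3.52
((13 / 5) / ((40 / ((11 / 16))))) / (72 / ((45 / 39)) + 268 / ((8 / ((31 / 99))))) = 14157 / 23091520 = 0.00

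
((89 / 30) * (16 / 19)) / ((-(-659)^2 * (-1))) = 712 / 123770085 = 0.00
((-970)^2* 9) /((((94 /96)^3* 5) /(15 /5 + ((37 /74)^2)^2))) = 573608770560 /103823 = 5524871.85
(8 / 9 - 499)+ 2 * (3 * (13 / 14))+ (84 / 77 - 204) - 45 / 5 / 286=-12531163 / 18018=-695.48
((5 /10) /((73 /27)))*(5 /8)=135 /1168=0.12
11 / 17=0.65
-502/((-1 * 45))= 502/45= 11.16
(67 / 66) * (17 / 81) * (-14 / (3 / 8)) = -63784 / 8019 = -7.95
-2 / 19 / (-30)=1 / 285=0.00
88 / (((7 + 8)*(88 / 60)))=4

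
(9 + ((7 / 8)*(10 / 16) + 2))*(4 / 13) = 739 / 208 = 3.55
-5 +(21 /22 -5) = -199 /22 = -9.05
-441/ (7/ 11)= -693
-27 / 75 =-9 / 25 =-0.36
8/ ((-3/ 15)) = -40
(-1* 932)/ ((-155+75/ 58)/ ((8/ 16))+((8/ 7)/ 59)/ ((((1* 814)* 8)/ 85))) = 9086327096/ 2997060065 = 3.03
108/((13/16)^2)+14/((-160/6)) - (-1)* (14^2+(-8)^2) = 2859971/6760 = 423.07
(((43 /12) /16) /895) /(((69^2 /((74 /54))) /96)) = 0.00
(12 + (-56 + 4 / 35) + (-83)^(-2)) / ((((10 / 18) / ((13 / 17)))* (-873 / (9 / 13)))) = 0.05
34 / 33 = 1.03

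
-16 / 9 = -1.78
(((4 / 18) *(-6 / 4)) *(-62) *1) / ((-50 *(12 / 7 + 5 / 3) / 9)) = -1953 / 1775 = -1.10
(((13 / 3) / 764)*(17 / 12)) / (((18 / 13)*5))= 0.00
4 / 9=0.44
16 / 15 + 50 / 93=746 / 465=1.60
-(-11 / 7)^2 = -121 / 49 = -2.47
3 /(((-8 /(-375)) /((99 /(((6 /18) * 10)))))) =66825 /16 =4176.56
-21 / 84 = -1 / 4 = -0.25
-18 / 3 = -6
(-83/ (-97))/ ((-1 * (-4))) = 83/ 388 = 0.21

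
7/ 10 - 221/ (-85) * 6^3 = 5623/ 10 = 562.30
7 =7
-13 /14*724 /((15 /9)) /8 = -7059 /140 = -50.42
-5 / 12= -0.42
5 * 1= 5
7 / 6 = 1.17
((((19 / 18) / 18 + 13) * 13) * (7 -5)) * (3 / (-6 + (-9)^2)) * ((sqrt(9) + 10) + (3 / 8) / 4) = 23046257 / 129600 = 177.83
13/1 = 13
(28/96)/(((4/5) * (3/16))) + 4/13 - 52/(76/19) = -2515/234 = -10.75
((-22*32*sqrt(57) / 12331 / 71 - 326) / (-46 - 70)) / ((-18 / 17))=-2771 / 1044 - 136*sqrt(57) / 20773251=-2.65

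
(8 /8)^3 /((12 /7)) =7 /12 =0.58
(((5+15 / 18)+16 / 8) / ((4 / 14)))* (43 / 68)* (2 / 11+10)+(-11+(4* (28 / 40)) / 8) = 1861087 / 11220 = 165.87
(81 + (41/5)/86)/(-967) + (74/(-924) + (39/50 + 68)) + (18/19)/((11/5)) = 69.05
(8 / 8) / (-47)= -1 / 47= -0.02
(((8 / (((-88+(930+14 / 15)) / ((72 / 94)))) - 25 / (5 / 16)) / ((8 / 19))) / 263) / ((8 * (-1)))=28225165 / 312584968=0.09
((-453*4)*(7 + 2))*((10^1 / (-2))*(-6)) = -489240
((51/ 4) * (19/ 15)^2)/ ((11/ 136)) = 208658/ 825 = 252.92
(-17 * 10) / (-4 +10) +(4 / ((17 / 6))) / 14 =-10079 / 357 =-28.23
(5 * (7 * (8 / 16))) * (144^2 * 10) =3628800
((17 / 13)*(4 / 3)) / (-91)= -68 / 3549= -0.02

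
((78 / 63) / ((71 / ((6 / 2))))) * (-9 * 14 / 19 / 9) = -52 / 1349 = -0.04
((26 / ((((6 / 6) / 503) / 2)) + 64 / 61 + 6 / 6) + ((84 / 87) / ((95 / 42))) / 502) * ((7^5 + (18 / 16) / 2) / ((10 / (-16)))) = -296725754831656733 / 421818050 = -703444897.23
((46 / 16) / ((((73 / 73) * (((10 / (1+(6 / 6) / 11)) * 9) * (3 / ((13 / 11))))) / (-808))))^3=-220326975764792 / 161433496125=-1364.82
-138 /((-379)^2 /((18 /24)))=-207 /287282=-0.00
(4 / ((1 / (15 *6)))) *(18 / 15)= 432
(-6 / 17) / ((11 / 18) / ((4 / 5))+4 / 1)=-432 / 5831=-0.07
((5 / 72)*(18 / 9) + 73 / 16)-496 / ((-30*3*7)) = 9221 / 1680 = 5.49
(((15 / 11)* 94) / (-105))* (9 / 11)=-846 / 847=-1.00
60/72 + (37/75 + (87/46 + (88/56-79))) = -896093/12075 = -74.21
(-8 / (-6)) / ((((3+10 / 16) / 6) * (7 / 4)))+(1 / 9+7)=15296 / 1827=8.37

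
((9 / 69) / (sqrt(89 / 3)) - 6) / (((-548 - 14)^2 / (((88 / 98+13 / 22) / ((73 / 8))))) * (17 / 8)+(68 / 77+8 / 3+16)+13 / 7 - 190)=-5932080 / 4066737228703+2966040 * sqrt(267) / 8324611107155041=-0.00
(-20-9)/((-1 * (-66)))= -29/66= -0.44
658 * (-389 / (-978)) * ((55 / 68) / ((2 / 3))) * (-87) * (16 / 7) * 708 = -44705003.06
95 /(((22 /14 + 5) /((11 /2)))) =7315 /92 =79.51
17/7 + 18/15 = 127/35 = 3.63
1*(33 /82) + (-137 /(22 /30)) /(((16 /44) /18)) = -9247.10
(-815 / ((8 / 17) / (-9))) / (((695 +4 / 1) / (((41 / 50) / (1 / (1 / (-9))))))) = -113611 / 55920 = -2.03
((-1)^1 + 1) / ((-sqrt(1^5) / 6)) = 0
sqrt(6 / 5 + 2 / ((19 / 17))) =2 * sqrt(6745) / 95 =1.73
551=551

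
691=691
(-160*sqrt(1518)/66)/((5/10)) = -160*sqrt(1518)/33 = -188.90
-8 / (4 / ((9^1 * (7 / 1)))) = -126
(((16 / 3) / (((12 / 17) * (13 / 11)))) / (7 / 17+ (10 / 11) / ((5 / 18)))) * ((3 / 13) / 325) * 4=559504 / 113529975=0.00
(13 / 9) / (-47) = -0.03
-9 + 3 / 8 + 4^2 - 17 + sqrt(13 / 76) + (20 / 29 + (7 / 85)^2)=-8.51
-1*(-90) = 90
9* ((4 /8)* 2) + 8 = 17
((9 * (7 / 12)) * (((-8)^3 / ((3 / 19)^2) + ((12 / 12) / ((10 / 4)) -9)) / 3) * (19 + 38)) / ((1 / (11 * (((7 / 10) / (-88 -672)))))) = 20763.78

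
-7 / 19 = -0.37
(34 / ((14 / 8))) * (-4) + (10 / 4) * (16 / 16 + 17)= -229 / 7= -32.71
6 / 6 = 1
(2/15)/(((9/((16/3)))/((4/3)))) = 128/1215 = 0.11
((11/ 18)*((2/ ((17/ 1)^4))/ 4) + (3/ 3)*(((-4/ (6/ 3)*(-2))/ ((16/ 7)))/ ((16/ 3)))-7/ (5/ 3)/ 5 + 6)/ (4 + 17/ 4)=0.67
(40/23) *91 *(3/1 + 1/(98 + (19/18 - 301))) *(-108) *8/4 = -1711958976/16721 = -102383.77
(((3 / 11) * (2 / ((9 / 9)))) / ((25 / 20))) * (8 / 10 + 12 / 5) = 384 / 275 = 1.40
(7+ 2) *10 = 90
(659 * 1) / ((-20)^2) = 659 / 400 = 1.65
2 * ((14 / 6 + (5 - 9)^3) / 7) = -370 / 21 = -17.62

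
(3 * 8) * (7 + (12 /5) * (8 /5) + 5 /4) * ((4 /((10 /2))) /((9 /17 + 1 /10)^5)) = 32958856569600 /14025517307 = 2349.92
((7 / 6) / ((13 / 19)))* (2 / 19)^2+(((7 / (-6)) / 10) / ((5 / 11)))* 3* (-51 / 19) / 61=238553 / 4520100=0.05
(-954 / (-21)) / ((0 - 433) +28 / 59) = -18762 / 178633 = -0.11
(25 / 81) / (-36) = -25 / 2916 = -0.01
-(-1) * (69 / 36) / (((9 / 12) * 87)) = 23 / 783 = 0.03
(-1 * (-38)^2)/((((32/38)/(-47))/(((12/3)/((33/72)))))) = 7736952/11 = 703359.27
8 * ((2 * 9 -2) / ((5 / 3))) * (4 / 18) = 256 / 15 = 17.07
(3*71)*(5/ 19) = 1065/ 19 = 56.05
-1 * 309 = -309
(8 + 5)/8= 13/8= 1.62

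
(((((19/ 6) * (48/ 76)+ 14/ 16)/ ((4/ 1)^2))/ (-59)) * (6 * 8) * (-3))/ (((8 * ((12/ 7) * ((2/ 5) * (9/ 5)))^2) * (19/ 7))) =4930625/ 371920896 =0.01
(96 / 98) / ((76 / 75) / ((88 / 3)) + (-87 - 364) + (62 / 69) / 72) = -32788800 / 15094252873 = -0.00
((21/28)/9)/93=1/1116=0.00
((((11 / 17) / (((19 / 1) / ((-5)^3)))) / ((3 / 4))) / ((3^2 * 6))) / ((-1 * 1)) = 2750 / 26163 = 0.11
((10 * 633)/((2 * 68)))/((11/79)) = 250035/748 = 334.27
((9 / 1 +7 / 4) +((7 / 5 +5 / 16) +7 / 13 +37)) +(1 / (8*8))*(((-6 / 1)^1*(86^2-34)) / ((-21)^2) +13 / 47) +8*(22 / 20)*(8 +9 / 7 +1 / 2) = 1289096869 / 9580480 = 134.55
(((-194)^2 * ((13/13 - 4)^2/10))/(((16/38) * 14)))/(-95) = -84681/1400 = -60.49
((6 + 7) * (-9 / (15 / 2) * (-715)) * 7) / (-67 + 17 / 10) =-780780 / 653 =-1195.68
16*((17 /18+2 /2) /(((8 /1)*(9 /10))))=350 /81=4.32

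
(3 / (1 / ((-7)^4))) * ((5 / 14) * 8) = 20580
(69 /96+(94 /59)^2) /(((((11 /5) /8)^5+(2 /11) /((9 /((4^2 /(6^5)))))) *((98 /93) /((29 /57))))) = 404990357112000000 /415744188601567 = 974.13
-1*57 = -57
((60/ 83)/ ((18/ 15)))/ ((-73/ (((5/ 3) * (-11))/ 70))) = 0.00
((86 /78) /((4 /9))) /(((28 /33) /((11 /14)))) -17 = -299701 /20384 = -14.70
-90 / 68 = -45 / 34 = -1.32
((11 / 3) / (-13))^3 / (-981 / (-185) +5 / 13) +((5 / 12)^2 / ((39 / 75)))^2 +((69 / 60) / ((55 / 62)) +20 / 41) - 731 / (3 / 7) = -35415202228682767 / 20786314348800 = -1703.77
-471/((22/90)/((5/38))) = -105975/418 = -253.53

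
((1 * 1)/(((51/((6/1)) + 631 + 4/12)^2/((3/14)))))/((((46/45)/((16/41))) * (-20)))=-972/97285016521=-0.00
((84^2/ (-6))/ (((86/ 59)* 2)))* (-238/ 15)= 1376116/ 215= 6400.54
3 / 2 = 1.50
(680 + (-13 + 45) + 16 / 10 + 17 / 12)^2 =1840495801 / 3600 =511248.83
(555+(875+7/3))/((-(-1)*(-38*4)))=-4297/456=-9.42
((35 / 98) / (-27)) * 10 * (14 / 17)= -0.11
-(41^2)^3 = -4750104241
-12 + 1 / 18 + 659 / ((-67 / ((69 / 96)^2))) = -10512859 / 617472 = -17.03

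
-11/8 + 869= 6941/8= 867.62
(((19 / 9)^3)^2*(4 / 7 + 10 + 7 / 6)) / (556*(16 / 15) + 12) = 115968096665 / 67527019224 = 1.72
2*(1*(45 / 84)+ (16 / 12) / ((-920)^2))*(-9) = -7141521 / 740600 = -9.64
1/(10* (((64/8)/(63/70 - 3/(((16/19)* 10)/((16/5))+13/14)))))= 543/757600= 0.00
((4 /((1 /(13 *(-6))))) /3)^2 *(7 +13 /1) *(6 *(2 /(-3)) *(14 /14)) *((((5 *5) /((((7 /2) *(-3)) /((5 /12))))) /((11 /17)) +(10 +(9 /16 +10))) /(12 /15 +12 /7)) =-7131698600 /1089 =-6548850.87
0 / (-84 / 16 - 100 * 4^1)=0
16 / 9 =1.78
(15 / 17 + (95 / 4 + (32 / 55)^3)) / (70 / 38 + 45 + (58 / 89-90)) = -475012636159 / 813191753000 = -0.58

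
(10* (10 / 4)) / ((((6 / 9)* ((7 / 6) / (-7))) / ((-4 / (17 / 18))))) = 16200 / 17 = 952.94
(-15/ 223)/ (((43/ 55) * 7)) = -825/ 67123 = -0.01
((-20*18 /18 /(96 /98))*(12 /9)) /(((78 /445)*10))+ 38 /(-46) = -528191 /32292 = -16.36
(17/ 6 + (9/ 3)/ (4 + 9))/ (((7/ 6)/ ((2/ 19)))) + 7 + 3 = 10.28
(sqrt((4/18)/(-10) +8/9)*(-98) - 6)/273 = -14*sqrt(195)/585 - 2/91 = -0.36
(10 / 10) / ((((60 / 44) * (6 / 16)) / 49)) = 4312 / 45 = 95.82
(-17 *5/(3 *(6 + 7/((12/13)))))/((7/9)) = -3060/1141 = -2.68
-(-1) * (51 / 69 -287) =-6584 / 23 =-286.26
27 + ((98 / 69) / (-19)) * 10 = 34417 / 1311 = 26.25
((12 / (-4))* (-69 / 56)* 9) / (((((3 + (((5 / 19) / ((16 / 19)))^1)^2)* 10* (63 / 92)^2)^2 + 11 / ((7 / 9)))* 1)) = 30370476589056 / 205532332713479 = 0.15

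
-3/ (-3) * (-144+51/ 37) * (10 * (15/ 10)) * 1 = -79155/ 37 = -2139.32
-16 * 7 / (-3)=112 / 3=37.33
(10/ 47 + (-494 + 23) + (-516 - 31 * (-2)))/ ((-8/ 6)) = 130395/ 188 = 693.59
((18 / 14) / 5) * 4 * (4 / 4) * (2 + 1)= 108 / 35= 3.09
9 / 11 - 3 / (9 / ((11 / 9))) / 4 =851 / 1188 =0.72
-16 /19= -0.84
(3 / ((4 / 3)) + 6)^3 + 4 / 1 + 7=36641 / 64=572.52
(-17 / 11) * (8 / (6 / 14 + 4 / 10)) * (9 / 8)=-5355 / 319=-16.79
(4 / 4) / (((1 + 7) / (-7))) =-7 / 8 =-0.88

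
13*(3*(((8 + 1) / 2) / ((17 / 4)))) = 702 / 17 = 41.29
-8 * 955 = -7640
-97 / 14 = -6.93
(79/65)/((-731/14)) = -1106/47515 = -0.02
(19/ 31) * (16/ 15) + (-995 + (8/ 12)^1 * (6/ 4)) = -461906/ 465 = -993.35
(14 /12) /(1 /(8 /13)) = 28 /39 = 0.72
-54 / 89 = -0.61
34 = 34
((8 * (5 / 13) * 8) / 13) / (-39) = -0.05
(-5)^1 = -5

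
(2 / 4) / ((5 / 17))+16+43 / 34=1612 / 85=18.96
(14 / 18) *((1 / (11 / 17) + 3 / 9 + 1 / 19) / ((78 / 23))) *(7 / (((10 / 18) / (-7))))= -9553579 / 244530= -39.07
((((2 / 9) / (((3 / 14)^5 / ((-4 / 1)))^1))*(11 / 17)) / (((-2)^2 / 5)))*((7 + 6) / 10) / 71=-76908832 / 2639709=-29.14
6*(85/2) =255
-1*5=-5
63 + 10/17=1081/17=63.59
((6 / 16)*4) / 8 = 3 / 16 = 0.19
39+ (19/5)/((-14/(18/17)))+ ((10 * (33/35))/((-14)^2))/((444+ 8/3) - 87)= 2435669643/62916490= 38.71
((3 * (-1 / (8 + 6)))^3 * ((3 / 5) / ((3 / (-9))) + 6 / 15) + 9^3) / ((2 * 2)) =1428867 / 7840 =182.25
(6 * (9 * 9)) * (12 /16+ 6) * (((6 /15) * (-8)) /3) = -17496 /5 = -3499.20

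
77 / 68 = 1.13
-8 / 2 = -4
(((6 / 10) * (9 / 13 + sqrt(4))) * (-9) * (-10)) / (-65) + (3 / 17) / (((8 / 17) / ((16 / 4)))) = -249 / 338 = -0.74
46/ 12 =23/ 6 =3.83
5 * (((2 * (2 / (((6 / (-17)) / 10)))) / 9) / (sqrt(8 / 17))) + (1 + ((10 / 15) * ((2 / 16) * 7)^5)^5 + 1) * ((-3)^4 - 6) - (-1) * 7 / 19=273845978685901554932355133 / 1816930504284095995969536 - 425 * sqrt(34) / 27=58.94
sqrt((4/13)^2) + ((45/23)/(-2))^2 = 34789/27508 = 1.26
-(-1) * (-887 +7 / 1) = -880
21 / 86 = 0.24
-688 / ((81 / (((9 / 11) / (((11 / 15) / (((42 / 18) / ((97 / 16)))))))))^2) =-215756800 / 11158330689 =-0.02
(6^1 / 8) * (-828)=-621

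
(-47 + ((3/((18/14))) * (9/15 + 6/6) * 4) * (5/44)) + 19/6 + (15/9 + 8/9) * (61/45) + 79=40.33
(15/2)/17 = 15/34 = 0.44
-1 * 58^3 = -195112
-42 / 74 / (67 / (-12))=252 / 2479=0.10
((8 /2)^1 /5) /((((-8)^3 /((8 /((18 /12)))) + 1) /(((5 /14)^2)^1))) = -1 /931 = -0.00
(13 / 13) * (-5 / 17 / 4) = -5 / 68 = -0.07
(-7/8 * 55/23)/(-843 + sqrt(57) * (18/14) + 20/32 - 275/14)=21560 * sqrt(57)/5954411327 + 43365245/17863233981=0.00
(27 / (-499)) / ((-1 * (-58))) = -0.00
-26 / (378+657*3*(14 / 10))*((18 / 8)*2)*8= -520 / 1743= -0.30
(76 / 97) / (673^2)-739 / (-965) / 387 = 32495692087 / 16407414170415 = 0.00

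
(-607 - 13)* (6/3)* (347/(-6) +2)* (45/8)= 778875/2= 389437.50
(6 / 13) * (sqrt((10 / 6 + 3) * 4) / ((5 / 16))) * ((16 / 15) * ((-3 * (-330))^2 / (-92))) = -3345408 * sqrt(42) / 299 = -72510.78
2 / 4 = 1 / 2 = 0.50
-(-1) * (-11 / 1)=-11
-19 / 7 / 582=-19 / 4074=-0.00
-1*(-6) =6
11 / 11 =1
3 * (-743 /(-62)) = 2229 /62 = 35.95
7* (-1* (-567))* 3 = 11907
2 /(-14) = -1 /7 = -0.14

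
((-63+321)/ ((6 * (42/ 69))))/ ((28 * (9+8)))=0.15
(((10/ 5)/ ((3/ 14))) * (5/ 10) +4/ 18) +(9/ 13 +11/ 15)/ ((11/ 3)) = 33962/ 6435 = 5.28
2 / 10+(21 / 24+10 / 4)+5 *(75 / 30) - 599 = -23317 / 40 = -582.92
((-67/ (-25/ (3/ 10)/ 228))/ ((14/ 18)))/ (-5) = -206226/ 4375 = -47.14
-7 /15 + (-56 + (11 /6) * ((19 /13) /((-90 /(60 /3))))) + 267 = 209.94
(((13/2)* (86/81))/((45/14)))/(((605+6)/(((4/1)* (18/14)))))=0.02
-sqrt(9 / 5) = -3*sqrt(5) / 5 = -1.34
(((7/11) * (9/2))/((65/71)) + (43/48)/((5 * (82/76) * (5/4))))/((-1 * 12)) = -1433863/5276700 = -0.27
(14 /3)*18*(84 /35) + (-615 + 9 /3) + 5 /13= -26651 /65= -410.02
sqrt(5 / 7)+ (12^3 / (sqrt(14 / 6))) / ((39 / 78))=sqrt(35) / 7+ 3456* sqrt(21) / 7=2263.33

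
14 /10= 7 /5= 1.40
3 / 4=0.75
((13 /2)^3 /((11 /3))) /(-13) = -507 /88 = -5.76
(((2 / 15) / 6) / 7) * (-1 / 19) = -1 / 5985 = -0.00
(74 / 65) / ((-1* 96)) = -37 / 3120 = -0.01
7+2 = 9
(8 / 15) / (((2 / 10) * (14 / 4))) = 16 / 21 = 0.76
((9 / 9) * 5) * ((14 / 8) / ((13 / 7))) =245 / 52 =4.71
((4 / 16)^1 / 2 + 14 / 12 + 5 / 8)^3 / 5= 12167 / 8640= 1.41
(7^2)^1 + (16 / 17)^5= 49.74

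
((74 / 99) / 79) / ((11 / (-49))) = -3626 / 86031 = -0.04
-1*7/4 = -7/4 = -1.75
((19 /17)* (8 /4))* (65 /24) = 1235 /204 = 6.05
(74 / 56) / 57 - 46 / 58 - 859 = -39793591 / 46284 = -859.77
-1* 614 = -614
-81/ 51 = -27/ 17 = -1.59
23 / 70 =0.33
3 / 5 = 0.60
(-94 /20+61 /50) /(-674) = 87 /16850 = 0.01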